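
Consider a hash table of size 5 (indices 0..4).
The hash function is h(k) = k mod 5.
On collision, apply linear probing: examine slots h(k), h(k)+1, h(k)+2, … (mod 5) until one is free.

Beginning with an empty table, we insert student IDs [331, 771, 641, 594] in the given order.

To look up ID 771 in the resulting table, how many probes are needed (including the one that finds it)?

2

331: h=1 => slot 1
771: h=1, probe 1,2 => slot 2
641: h=1, probe 1,2,3 => slot 3
594: h=4 => slot 4
Table: [—, 331, 771, 641, 594]
Lookup 771: h=1, probe 1,2 → found at 2.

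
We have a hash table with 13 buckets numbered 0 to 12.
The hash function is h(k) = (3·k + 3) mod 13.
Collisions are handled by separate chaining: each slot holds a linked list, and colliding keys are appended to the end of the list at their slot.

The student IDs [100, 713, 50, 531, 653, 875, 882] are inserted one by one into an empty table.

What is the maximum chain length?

Insert 100: h=4, bucket 4 empty → new chain.
Insert 713: h=10, bucket 10 empty → new chain.
Insert 50: h=10, bucket 10 nonempty → append to chain.
Insert 531: h=10, bucket 10 nonempty → append to chain.
Insert 653: h=12, bucket 12 empty → new chain.
Insert 875: h=2, bucket 2 empty → new chain.
Insert 882: h=10, bucket 10 nonempty → append to chain.
Final buckets:
0: _
1: _
2: 875
3: _
4: 100
5: _
6: _
7: _
8: _
9: _
10: 713 -> 50 -> 531 -> 882
11: _
12: 653

4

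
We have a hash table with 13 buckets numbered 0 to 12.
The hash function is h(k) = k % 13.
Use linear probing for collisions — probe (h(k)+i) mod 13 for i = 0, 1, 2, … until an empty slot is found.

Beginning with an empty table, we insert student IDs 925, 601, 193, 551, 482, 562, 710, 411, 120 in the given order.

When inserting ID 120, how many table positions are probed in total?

4

Insert 925: h=2, slot 2 empty -> index 2.
Insert 601: h=3, slot 3 empty -> index 3.
Insert 193: h=11, slot 11 empty -> index 11.
Insert 551: h=5, slot 5 empty -> index 5.
Insert 482: h=1, slot 1 empty -> index 1.
Insert 562: h=3, slot 3 occupied -> index 4.
Insert 710: h=8, slot 8 empty -> index 8.
Insert 411: h=8, slot 8 occupied -> index 9.
Insert 120: h=3, slots 3,4,5 occupied -> index 6.
Table: [., 482, 925, 601, 562, 551, 120, ., 710, 411, ., 193, .]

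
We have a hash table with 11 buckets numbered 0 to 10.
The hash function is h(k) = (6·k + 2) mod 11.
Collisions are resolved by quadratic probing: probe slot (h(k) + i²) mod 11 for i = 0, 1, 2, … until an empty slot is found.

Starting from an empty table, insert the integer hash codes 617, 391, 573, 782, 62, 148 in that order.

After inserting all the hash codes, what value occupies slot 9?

617 hashes to 8; slot 8 is free -> place at 8.
391 hashes to 5; slot 5 is free -> place at 5.
573 hashes to 8; 8 taken -> place at 9.
782 hashes to 8; 8,9 taken -> place at 1.
62 hashes to 0; slot 0 is free -> place at 0.
148 hashes to 10; slot 10 is free -> place at 10.
Table: [62, 782, -, -, -, 391, -, -, 617, 573, 148]

573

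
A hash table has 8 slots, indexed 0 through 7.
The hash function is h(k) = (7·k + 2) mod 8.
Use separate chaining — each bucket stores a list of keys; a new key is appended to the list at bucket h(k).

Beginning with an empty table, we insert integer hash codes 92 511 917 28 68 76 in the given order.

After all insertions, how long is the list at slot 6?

Insert 92: h=6, bucket 6 empty → new chain.
Insert 511: h=3, bucket 3 empty → new chain.
Insert 917: h=5, bucket 5 empty → new chain.
Insert 28: h=6, bucket 6 nonempty → append to chain.
Insert 68: h=6, bucket 6 nonempty → append to chain.
Insert 76: h=6, bucket 6 nonempty → append to chain.
Final buckets:
0: ∅
1: ∅
2: ∅
3: 511
4: ∅
5: 917
6: 92 -> 28 -> 68 -> 76
7: ∅

4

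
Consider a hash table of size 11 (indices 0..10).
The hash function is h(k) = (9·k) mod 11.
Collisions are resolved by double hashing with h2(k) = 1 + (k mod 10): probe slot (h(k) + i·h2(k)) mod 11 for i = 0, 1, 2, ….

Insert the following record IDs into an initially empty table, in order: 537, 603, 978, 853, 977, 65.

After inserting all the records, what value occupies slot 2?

537: h=4 => slot 4
603: h=4, h2=4, probe 4,8 => slot 8
978: h=2 => slot 2
853: h=10 => slot 10
977: h=4, h2=8, probe 4,1 => slot 1
65: h=2, h2=6, probe 2,8,3 => slot 3
Table: [∅, 977, 978, 65, 537, ∅, ∅, ∅, 603, ∅, 853]

978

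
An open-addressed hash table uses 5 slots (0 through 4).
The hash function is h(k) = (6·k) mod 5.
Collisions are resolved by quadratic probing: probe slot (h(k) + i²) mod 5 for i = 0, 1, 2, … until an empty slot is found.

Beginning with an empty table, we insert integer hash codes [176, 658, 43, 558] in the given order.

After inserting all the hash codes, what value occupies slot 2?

558

Insert 176: h=1, slot 1 empty → index 1.
Insert 658: h=3, slot 3 empty → index 3.
Insert 43: h=3, slot 3 occupied → index 4.
Insert 558: h=3, slots 3,4 occupied → index 2.
Table: [-, 176, 558, 658, 43]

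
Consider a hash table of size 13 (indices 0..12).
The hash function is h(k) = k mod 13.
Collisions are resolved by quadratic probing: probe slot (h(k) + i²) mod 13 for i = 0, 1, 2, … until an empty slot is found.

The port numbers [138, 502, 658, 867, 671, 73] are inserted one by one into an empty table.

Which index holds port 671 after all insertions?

4

Insert 138: h=8, slot 8 empty → index 8.
Insert 502: h=8, slot 8 occupied → index 9.
Insert 658: h=8, slots 8,9 occupied → index 12.
Insert 867: h=9, slot 9 occupied → index 10.
Insert 671: h=8, slots 8,9,12 occupied → index 4.
Insert 73: h=8, slots 8,9,12,4 occupied → index 11.
Table: [., ., ., ., 671, ., ., ., 138, 502, 867, 73, 658]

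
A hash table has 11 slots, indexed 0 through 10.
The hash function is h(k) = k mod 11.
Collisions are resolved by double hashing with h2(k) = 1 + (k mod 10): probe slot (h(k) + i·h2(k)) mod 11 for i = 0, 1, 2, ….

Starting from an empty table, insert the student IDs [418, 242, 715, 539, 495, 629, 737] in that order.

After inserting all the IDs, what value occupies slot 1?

495

418 hashes to 0; slot 0 is free → place at 0.
242 hashes to 0, h2=3; 0 taken → place at 3.
715 hashes to 0, h2=6; 0 taken → place at 6.
539 hashes to 0, h2=10; 0 taken → place at 10.
495 hashes to 0, h2=6; 0,6 taken → place at 1.
629 hashes to 2; slot 2 is free → place at 2.
737 hashes to 0, h2=8; 0 taken → place at 8.
Table: [418, 495, 629, 242, _, _, 715, _, 737, _, 539]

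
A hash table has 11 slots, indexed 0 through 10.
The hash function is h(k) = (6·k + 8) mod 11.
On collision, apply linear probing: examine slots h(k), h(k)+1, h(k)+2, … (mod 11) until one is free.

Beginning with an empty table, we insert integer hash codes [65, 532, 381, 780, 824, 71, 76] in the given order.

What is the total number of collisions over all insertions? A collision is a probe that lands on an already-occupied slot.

65 hashes to 2; slot 2 is free -> place at 2.
532 hashes to 10; slot 10 is free -> place at 10.
381 hashes to 6; slot 6 is free -> place at 6.
780 hashes to 2; 2 taken -> place at 3.
824 hashes to 2; 2,3 taken -> place at 4.
71 hashes to 5; slot 5 is free -> place at 5.
76 hashes to 2; 2,3,4,5,6 taken -> place at 7.
Table: [., ., 65, 780, 824, 71, 381, 76, ., ., 532]

8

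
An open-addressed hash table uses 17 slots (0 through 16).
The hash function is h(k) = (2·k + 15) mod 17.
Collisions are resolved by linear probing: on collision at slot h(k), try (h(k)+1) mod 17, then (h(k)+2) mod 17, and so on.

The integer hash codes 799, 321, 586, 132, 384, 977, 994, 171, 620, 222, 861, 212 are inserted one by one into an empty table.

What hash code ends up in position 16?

Insert 799: h=15, slot 15 empty -> index 15.
Insert 321: h=11, slot 11 empty -> index 11.
Insert 586: h=14, slot 14 empty -> index 14.
Insert 132: h=7, slot 7 empty -> index 7.
Insert 384: h=1, slot 1 empty -> index 1.
Insert 977: h=14, slots 14,15 occupied -> index 16.
Insert 994: h=14, slots 14,15,16 occupied -> index 0.
Insert 171: h=0, slots 0,1 occupied -> index 2.
Insert 620: h=14, slots 14,15,16,0,1,2 occupied -> index 3.
Insert 222: h=0, slots 0,1,2,3 occupied -> index 4.
Insert 861: h=3, slots 3,4 occupied -> index 5.
Insert 212: h=14, slots 14,15,16,0,1,2,3,4,5 occupied -> index 6.
Table: [994, 384, 171, 620, 222, 861, 212, 132, —, —, —, 321, —, —, 586, 799, 977]

977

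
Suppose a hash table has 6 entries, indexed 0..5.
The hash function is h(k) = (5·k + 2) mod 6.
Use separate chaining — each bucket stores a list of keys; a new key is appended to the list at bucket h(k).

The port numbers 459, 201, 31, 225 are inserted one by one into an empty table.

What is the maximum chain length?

459 -> bucket 5
201 -> bucket 5 (collision)
31 -> bucket 1
225 -> bucket 5 (collision)
Final buckets:
0: .
1: 31
2: .
3: .
4: .
5: 459 -> 201 -> 225

3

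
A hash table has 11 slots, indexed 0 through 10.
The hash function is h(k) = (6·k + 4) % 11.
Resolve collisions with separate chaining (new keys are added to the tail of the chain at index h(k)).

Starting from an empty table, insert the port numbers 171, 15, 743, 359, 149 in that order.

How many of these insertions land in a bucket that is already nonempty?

2

Insert 171: h=7, bucket 7 empty → new chain.
Insert 15: h=6, bucket 6 empty → new chain.
Insert 743: h=7, bucket 7 nonempty → append to chain.
Insert 359: h=2, bucket 2 empty → new chain.
Insert 149: h=7, bucket 7 nonempty → append to chain.
Final buckets:
0: ∅
1: ∅
2: 359
3: ∅
4: ∅
5: ∅
6: 15
7: 171 -> 743 -> 149
8: ∅
9: ∅
10: ∅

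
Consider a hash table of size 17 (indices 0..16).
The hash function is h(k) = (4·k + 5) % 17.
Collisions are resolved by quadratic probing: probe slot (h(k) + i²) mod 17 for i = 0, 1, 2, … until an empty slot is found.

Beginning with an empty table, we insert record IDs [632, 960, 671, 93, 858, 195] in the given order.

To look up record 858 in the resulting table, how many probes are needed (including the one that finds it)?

Insert 632: h=0, slot 0 empty => index 0.
Insert 960: h=3, slot 3 empty => index 3.
Insert 671: h=3, slot 3 occupied => index 4.
Insert 93: h=3, slots 3,4 occupied => index 7.
Insert 858: h=3, slots 3,4,7 occupied => index 12.
Insert 195: h=3, slots 3,4,7,12 occupied => index 2.
Table: [632, ∅, 195, 960, 671, ∅, ∅, 93, ∅, ∅, ∅, ∅, 858, ∅, ∅, ∅, ∅]
Lookup 858: h=3, probe 3,4,7,12 → found at 12.

4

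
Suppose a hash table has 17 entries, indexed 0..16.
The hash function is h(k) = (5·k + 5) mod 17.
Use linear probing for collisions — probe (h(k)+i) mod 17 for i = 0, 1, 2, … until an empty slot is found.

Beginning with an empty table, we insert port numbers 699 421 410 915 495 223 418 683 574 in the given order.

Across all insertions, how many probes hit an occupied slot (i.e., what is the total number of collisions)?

Insert 699: h=15, slot 15 empty → index 15.
Insert 421: h=2, slot 2 empty → index 2.
Insert 410: h=15, slot 15 occupied → index 16.
Insert 915: h=7, slot 7 empty → index 7.
Insert 495: h=15, slots 15,16 occupied → index 0.
Insert 223: h=15, slots 15,16,0 occupied → index 1.
Insert 418: h=4, slot 4 empty → index 4.
Insert 683: h=3, slot 3 empty → index 3.
Insert 574: h=2, slots 2,3,4 occupied → index 5.
Table: [495, 223, 421, 683, 418, 574, ∅, 915, ∅, ∅, ∅, ∅, ∅, ∅, ∅, 699, 410]

9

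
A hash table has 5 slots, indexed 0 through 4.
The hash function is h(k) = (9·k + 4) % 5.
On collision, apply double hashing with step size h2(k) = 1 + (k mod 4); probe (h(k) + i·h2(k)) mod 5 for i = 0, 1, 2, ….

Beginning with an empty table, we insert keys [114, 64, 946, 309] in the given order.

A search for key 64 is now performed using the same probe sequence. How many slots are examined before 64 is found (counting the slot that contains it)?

Insert 114: h=0, slot 0 empty -> index 0.
Insert 64: h=0, h2=1, slot 0 occupied -> index 1.
Insert 946: h=3, slot 3 empty -> index 3.
Insert 309: h=0, h2=2, slot 0 occupied -> index 2.
Table: [114, 64, 309, 946, -]
Lookup 64: h=0, h2=1, probe 0,1 → found at 1.

2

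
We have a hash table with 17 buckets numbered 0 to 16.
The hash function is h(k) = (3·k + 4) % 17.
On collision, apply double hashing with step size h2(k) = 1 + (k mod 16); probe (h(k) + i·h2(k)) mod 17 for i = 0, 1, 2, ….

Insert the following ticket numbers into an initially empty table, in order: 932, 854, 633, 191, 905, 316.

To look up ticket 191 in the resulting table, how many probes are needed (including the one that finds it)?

2

932: h=12 => slot 12
854: h=16 => slot 16
633: h=16, h2=10, probe 16,9 => slot 9
191: h=16, h2=16, probe 16,15 => slot 15
905: h=16, h2=10, probe 16,9,2 => slot 2
316: h=0 => slot 0
Table: [316, -, 905, -, -, -, -, -, -, 633, -, -, 932, -, -, 191, 854]
Lookup 191: h=16, h2=16, probe 16,15 → found at 15.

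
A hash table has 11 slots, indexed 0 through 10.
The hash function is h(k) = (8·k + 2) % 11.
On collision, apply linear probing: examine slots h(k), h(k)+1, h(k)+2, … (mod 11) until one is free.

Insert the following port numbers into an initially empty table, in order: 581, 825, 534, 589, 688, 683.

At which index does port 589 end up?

7

Insert 581: h=8, slot 8 empty -> index 8.
Insert 825: h=2, slot 2 empty -> index 2.
Insert 534: h=6, slot 6 empty -> index 6.
Insert 589: h=6, slot 6 occupied -> index 7.
Insert 688: h=6, slots 6,7,8 occupied -> index 9.
Insert 683: h=10, slot 10 empty -> index 10.
Table: [., ., 825, ., ., ., 534, 589, 581, 688, 683]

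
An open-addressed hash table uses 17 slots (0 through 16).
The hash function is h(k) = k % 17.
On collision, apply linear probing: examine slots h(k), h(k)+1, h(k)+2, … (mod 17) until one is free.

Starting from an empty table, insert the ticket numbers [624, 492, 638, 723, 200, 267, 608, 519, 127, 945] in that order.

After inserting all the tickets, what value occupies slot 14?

267

624: h=12 => slot 12
492: h=16 => slot 16
638: h=9 => slot 9
723: h=9, probe 9,10 => slot 10
200: h=13 => slot 13
267: h=12, probe 12,13,14 => slot 14
608: h=13, probe 13,14,15 => slot 15
519: h=9, probe 9,10,11 => slot 11
127: h=8 => slot 8
945: h=10, probe 10,11,12,13,14,15,16,0 => slot 0
Table: [945, ., ., ., ., ., ., ., 127, 638, 723, 519, 624, 200, 267, 608, 492]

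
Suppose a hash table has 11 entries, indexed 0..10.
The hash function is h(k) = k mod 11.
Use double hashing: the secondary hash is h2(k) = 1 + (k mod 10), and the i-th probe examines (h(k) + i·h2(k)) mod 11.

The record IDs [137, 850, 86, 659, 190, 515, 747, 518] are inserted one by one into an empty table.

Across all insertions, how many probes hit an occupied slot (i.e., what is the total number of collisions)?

137 hashes to 5; slot 5 is free -> place at 5.
850 hashes to 3; slot 3 is free -> place at 3.
86 hashes to 9; slot 9 is free -> place at 9.
659 hashes to 10; slot 10 is free -> place at 10.
190 hashes to 3, h2=1; 3 taken -> place at 4.
515 hashes to 9, h2=6; 9,4,10,5 taken -> place at 0.
747 hashes to 10, h2=8; 10 taken -> place at 7.
518 hashes to 1; slot 1 is free -> place at 1.
Table: [515, 518, _, 850, 190, 137, _, 747, _, 86, 659]

6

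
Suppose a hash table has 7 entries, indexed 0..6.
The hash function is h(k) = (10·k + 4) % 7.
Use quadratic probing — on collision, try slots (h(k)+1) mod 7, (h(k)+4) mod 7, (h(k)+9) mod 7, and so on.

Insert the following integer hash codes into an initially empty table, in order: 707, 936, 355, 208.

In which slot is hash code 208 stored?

707 hashes to 4; slot 4 is free -> place at 4.
936 hashes to 5; slot 5 is free -> place at 5.
355 hashes to 5; 5 taken -> place at 6.
208 hashes to 5; 5,6 taken -> place at 2.
Table: [-, -, 208, -, 707, 936, 355]

2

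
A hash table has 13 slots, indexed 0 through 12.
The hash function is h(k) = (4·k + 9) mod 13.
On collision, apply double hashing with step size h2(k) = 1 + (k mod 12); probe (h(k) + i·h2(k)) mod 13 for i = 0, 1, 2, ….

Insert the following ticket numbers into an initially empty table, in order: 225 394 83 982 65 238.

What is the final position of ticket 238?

225: h=12 -> slot 12
394: h=12, h2=11, probe 12,10 -> slot 10
83: h=3 -> slot 3
982: h=11 -> slot 11
65: h=9 -> slot 9
238: h=12, h2=11, probe 12,10,8 -> slot 8
Table: [_, _, _, 83, _, _, _, _, 238, 65, 394, 982, 225]

8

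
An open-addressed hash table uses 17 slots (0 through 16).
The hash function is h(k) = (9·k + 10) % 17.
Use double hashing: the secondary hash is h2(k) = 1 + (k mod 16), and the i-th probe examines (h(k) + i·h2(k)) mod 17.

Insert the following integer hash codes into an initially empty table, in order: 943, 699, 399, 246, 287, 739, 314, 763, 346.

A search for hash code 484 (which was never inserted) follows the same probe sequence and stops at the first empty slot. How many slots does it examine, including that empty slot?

Insert 943: h=14, slot 14 empty -> index 14.
Insert 699: h=11, slot 11 empty -> index 11.
Insert 399: h=14, h2=16, slot 14 occupied -> index 13.
Insert 246: h=14, h2=7, slot 14 occupied -> index 4.
Insert 287: h=9, slot 9 empty -> index 9.
Insert 739: h=14, h2=4, slot 14 occupied -> index 1.
Insert 314: h=14, h2=11, slot 14 occupied -> index 8.
Insert 763: h=9, h2=12, slots 9,4 occupied -> index 16.
Insert 346: h=13, h2=11, slot 13 occupied -> index 7.
Table: [∅, 739, ∅, ∅, 246, ∅, ∅, 346, 314, 287, ∅, 699, ∅, 399, 943, ∅, 763]
Lookup 484: h=14, h2=5, probe 14,2 → slot 2 empty, not found.

2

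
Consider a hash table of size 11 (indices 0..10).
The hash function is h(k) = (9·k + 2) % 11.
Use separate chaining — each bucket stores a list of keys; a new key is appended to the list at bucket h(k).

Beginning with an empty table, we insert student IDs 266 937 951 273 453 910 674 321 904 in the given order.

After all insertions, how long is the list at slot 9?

5

266 → bucket 9
937 → bucket 9 (collision)
951 → bucket 3
273 → bucket 6
453 → bucket 9 (collision)
910 → bucket 8
674 → bucket 7
321 → bucket 9 (collision)
904 → bucket 9 (collision)
Final buckets:
0: —
1: —
2: —
3: 951
4: —
5: —
6: 273
7: 674
8: 910
9: 266 -> 937 -> 453 -> 321 -> 904
10: —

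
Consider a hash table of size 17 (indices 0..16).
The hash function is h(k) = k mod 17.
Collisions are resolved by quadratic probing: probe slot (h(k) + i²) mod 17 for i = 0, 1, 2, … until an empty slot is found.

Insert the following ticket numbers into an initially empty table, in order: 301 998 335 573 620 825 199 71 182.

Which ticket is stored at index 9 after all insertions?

301 hashes to 12; slot 12 is free => place at 12.
998 hashes to 12; 12 taken => place at 13.
335 hashes to 12; 12,13 taken => place at 16.
573 hashes to 12; 12,13,16 taken => place at 4.
620 hashes to 8; slot 8 is free => place at 8.
825 hashes to 9; slot 9 is free => place at 9.
199 hashes to 12; 12,13,16,4 taken => place at 11.
71 hashes to 3; slot 3 is free => place at 3.
182 hashes to 12; 12,13,16,4,11,3 taken => place at 14.
Table: [-, -, -, 71, 573, -, -, -, 620, 825, -, 199, 301, 998, 182, -, 335]

825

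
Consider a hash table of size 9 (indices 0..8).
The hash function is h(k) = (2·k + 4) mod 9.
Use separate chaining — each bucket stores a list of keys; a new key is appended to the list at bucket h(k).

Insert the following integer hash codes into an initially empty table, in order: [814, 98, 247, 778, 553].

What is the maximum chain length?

Insert 814: h=3, bucket 3 empty → new chain.
Insert 98: h=2, bucket 2 empty → new chain.
Insert 247: h=3, bucket 3 nonempty → append to chain.
Insert 778: h=3, bucket 3 nonempty → append to chain.
Insert 553: h=3, bucket 3 nonempty → append to chain.
Final buckets:
0: ∅
1: ∅
2: 98
3: 814 -> 247 -> 778 -> 553
4: ∅
5: ∅
6: ∅
7: ∅
8: ∅

4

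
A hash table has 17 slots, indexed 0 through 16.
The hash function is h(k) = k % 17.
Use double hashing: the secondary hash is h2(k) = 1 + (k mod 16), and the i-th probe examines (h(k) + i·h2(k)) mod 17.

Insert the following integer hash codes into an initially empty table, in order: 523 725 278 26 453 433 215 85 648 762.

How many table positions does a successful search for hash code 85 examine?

3

Insert 523: h=13, slot 13 empty -> index 13.
Insert 725: h=11, slot 11 empty -> index 11.
Insert 278: h=6, slot 6 empty -> index 6.
Insert 26: h=9, slot 9 empty -> index 9.
Insert 453: h=11, h2=6, slot 11 occupied -> index 0.
Insert 433: h=8, slot 8 empty -> index 8.
Insert 215: h=11, h2=8, slot 11 occupied -> index 2.
Insert 85: h=0, h2=6, slots 0,6 occupied -> index 12.
Insert 648: h=2, h2=9, slots 2,11 occupied -> index 3.
Insert 762: h=14, slot 14 empty -> index 14.
Table: [453, _, 215, 648, _, _, 278, _, 433, 26, _, 725, 85, 523, 762, _, _]
Lookup 85: h=0, h2=6, probe 0,6,12 → found at 12.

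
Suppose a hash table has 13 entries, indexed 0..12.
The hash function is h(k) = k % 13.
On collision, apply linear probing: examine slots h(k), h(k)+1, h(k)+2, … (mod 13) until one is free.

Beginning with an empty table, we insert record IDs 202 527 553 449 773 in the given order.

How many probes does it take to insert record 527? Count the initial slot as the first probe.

2

Insert 202: h=7, slot 7 empty => index 7.
Insert 527: h=7, slot 7 occupied => index 8.
Insert 553: h=7, slots 7,8 occupied => index 9.
Insert 449: h=7, slots 7,8,9 occupied => index 10.
Insert 773: h=6, slot 6 empty => index 6.
Table: [., ., ., ., ., ., 773, 202, 527, 553, 449, ., .]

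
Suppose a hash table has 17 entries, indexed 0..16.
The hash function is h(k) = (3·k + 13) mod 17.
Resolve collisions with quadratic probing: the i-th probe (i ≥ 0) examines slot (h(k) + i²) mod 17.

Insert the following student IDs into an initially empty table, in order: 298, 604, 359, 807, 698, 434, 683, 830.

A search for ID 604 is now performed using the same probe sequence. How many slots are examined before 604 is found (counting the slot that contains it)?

Insert 298: h=6, slot 6 empty -> index 6.
Insert 604: h=6, slot 6 occupied -> index 7.
Insert 359: h=2, slot 2 empty -> index 2.
Insert 807: h=3, slot 3 empty -> index 3.
Insert 698: h=16, slot 16 empty -> index 16.
Insert 434: h=6, slots 6,7 occupied -> index 10.
Insert 683: h=5, slot 5 empty -> index 5.
Insert 830: h=4, slot 4 empty -> index 4.
Table: [-, -, 359, 807, 830, 683, 298, 604, -, -, 434, -, -, -, -, -, 698]
Lookup 604: h=6, probe 6,7 → found at 7.

2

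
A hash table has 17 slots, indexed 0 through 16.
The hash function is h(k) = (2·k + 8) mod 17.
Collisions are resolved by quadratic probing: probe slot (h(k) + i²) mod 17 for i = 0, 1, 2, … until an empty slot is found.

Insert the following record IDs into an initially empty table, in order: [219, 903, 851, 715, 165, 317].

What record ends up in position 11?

715

219: h=4 => slot 4
903: h=12 => slot 12
851: h=10 => slot 10
715: h=10, probe 10,11 => slot 11
165: h=15 => slot 15
317: h=13 => slot 13
Table: [., ., ., ., 219, ., ., ., ., ., 851, 715, 903, 317, ., 165, .]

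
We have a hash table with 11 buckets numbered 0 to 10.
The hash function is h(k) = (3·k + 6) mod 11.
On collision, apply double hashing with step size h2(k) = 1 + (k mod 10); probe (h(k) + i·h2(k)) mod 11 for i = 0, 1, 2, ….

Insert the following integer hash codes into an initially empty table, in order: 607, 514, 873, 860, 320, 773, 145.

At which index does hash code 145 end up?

3

607 hashes to 1; slot 1 is free => place at 1.
514 hashes to 8; slot 8 is free => place at 8.
873 hashes to 7; slot 7 is free => place at 7.
860 hashes to 1, h2=1; 1 taken => place at 2.
320 hashes to 9; slot 9 is free => place at 9.
773 hashes to 4; slot 4 is free => place at 4.
145 hashes to 1, h2=6; 1,7,2,8 taken => place at 3.
Table: [∅, 607, 860, 145, 773, ∅, ∅, 873, 514, 320, ∅]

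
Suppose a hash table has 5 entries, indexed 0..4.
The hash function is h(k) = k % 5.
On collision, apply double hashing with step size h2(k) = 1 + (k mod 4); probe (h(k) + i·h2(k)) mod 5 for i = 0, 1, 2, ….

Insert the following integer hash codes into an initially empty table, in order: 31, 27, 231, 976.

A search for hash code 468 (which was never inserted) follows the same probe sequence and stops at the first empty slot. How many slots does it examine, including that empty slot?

31 hashes to 1; slot 1 is free => place at 1.
27 hashes to 2; slot 2 is free => place at 2.
231 hashes to 1, h2=4; 1 taken => place at 0.
976 hashes to 1, h2=1; 1,2 taken => place at 3.
Table: [231, 31, 27, 976, ∅]
Lookup 468: h=3, h2=1, probe 3,4 → slot 4 empty, not found.

2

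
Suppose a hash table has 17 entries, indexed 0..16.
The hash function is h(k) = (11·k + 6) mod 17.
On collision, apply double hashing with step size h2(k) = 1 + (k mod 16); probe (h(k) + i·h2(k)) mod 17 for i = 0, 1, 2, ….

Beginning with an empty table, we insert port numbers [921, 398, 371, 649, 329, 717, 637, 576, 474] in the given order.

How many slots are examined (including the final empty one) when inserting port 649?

921: h=5 => slot 5
398: h=15 => slot 15
371: h=7 => slot 7
649: h=5, h2=10, probe 5,15,8 => slot 8
329: h=4 => slot 4
717: h=5, h2=14, probe 5,2 => slot 2
637: h=9 => slot 9
576: h=1 => slot 1
474: h=1, h2=11, probe 1,12 => slot 12
Table: [-, 576, 717, -, 329, 921, -, 371, 649, 637, -, -, 474, -, -, 398, -]

3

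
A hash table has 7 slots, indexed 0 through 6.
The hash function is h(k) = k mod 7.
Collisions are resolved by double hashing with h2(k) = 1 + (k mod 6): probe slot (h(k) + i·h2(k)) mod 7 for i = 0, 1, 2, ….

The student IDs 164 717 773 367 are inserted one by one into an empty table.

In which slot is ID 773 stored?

164 hashes to 3; slot 3 is free → place at 3.
717 hashes to 3, h2=4; 3 taken → place at 0.
773 hashes to 3, h2=6; 3 taken → place at 2.
367 hashes to 3, h2=2; 3 taken → place at 5.
Table: [717, ∅, 773, 164, ∅, 367, ∅]

2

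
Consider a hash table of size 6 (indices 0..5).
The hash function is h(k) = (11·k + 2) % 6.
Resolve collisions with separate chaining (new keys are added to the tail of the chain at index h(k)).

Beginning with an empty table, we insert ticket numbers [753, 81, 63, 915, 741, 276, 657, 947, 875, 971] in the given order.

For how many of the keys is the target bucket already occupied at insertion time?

7

753 → bucket 5
81 → bucket 5 (collision)
63 → bucket 5 (collision)
915 → bucket 5 (collision)
741 → bucket 5 (collision)
276 → bucket 2
657 → bucket 5 (collision)
947 → bucket 3
875 → bucket 3 (collision)
971 → bucket 3 (collision)
Final buckets:
0: ∅
1: ∅
2: 276
3: 947 -> 875 -> 971
4: ∅
5: 753 -> 81 -> 63 -> 915 -> 741 -> 657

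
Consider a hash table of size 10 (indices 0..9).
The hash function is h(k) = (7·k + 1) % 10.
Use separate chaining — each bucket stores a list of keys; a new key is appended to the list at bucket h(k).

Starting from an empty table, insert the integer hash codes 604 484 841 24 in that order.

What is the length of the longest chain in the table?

3

Insert 604: h=9, bucket 9 empty -> new chain.
Insert 484: h=9, bucket 9 nonempty -> append to chain.
Insert 841: h=8, bucket 8 empty -> new chain.
Insert 24: h=9, bucket 9 nonempty -> append to chain.
Final buckets:
0: _
1: _
2: _
3: _
4: _
5: _
6: _
7: _
8: 841
9: 604 -> 484 -> 24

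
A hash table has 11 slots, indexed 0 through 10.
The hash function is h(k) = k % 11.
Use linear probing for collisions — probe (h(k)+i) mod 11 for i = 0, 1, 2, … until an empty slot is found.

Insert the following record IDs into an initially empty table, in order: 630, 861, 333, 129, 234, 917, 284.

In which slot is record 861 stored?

4

630: h=3 => slot 3
861: h=3, probe 3,4 => slot 4
333: h=3, probe 3,4,5 => slot 5
129: h=8 => slot 8
234: h=3, probe 3,4,5,6 => slot 6
917: h=4, probe 4,5,6,7 => slot 7
284: h=9 => slot 9
Table: [—, —, —, 630, 861, 333, 234, 917, 129, 284, —]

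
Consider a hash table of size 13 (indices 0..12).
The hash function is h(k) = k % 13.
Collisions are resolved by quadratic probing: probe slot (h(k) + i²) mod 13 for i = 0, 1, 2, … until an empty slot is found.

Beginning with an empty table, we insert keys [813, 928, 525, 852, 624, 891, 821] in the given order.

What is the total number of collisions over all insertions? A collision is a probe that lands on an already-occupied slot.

813 hashes to 7; slot 7 is free => place at 7.
928 hashes to 5; slot 5 is free => place at 5.
525 hashes to 5; 5 taken => place at 6.
852 hashes to 7; 7 taken => place at 8.
624 hashes to 0; slot 0 is free => place at 0.
891 hashes to 7; 7,8 taken => place at 11.
821 hashes to 2; slot 2 is free => place at 2.
Table: [624, -, 821, -, -, 928, 525, 813, 852, -, -, 891, -]

4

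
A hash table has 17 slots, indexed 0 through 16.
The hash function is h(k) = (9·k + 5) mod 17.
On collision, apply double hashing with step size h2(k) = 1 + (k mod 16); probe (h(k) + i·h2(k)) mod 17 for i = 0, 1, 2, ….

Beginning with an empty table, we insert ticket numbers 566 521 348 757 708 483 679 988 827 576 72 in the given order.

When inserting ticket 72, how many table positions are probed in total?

566: h=16 => slot 16
521: h=2 => slot 2
348: h=9 => slot 9
757: h=1 => slot 1
708: h=2, h2=5, probe 2,7 => slot 7
483: h=0 => slot 0
679: h=13 => slot 13
988: h=6 => slot 6
827: h=2, h2=12, probe 2,14 => slot 14
576: h=4 => slot 4
72: h=7, h2=9, probe 7,16,8 => slot 8
Table: [483, 757, 521, -, 576, -, 988, 708, 72, 348, -, -, -, 679, 827, -, 566]

3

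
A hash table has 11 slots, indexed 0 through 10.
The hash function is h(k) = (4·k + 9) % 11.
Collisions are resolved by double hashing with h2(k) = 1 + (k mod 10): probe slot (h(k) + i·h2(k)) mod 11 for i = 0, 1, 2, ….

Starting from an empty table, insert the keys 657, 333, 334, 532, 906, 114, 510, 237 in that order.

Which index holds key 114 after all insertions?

Insert 657: h=8, slot 8 empty -> index 8.
Insert 333: h=10, slot 10 empty -> index 10.
Insert 334: h=3, slot 3 empty -> index 3.
Insert 532: h=3, h2=3, slot 3 occupied -> index 6.
Insert 906: h=3, h2=7, slots 3,10,6 occupied -> index 2.
Insert 114: h=3, h2=5, slots 3,8,2 occupied -> index 7.
Insert 510: h=3, h2=1, slot 3 occupied -> index 4.
Insert 237: h=0, slot 0 empty -> index 0.
Table: [237, ∅, 906, 334, 510, ∅, 532, 114, 657, ∅, 333]

7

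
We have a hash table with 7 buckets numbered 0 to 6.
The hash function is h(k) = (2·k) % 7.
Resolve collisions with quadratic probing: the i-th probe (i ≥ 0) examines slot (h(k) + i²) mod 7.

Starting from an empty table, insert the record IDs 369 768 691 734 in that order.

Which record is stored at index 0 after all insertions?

Insert 369: h=3, slot 3 empty → index 3.
Insert 768: h=3, slot 3 occupied → index 4.
Insert 691: h=3, slots 3,4 occupied → index 0.
Insert 734: h=5, slot 5 empty → index 5.
Table: [691, ∅, ∅, 369, 768, 734, ∅]

691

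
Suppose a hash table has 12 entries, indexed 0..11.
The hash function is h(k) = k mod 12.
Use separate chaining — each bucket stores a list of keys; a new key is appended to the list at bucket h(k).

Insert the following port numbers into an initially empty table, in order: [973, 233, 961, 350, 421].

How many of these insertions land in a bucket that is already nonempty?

2

Insert 973: h=1, bucket 1 empty → new chain.
Insert 233: h=5, bucket 5 empty → new chain.
Insert 961: h=1, bucket 1 nonempty → append to chain.
Insert 350: h=2, bucket 2 empty → new chain.
Insert 421: h=1, bucket 1 nonempty → append to chain.
Final buckets:
0: _
1: 973 -> 961 -> 421
2: 350
3: _
4: _
5: 233
6: _
7: _
8: _
9: _
10: _
11: _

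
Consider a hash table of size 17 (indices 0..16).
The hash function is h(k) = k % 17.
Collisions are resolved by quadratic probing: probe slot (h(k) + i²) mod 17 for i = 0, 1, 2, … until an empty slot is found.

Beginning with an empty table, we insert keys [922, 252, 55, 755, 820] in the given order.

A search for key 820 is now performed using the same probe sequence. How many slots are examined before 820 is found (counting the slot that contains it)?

3

Insert 922: h=4, slot 4 empty -> index 4.
Insert 252: h=14, slot 14 empty -> index 14.
Insert 55: h=4, slot 4 occupied -> index 5.
Insert 755: h=7, slot 7 empty -> index 7.
Insert 820: h=4, slots 4,5 occupied -> index 8.
Table: [∅, ∅, ∅, ∅, 922, 55, ∅, 755, 820, ∅, ∅, ∅, ∅, ∅, 252, ∅, ∅]
Lookup 820: h=4, probe 4,5,8 → found at 8.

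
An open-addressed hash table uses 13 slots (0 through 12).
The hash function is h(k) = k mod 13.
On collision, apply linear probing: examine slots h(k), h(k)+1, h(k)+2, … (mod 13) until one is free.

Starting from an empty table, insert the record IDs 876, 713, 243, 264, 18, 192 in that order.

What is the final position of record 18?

Insert 876: h=5, slot 5 empty -> index 5.
Insert 713: h=11, slot 11 empty -> index 11.
Insert 243: h=9, slot 9 empty -> index 9.
Insert 264: h=4, slot 4 empty -> index 4.
Insert 18: h=5, slot 5 occupied -> index 6.
Insert 192: h=10, slot 10 empty -> index 10.
Table: [_, _, _, _, 264, 876, 18, _, _, 243, 192, 713, _]

6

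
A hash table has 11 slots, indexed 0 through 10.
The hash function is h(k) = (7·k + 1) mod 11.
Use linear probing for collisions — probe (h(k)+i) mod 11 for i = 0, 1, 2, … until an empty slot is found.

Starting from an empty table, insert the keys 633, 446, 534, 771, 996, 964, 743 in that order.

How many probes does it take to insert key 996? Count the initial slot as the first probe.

4

633: h=10 -> slot 10
446: h=10, probe 10,0 -> slot 0
534: h=10, probe 10,0,1 -> slot 1
771: h=8 -> slot 8
996: h=10, probe 10,0,1,2 -> slot 2
964: h=6 -> slot 6
743: h=10, probe 10,0,1,2,3 -> slot 3
Table: [446, 534, 996, 743, -, -, 964, -, 771, -, 633]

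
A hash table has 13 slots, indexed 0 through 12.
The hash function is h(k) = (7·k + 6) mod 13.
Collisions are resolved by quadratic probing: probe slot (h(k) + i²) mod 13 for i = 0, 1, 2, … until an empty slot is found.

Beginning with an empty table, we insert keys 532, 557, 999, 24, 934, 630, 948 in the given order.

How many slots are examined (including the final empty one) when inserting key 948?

2

532 hashes to 12; slot 12 is free => place at 12.
557 hashes to 5; slot 5 is free => place at 5.
999 hashes to 5; 5 taken => place at 6.
24 hashes to 5; 5,6 taken => place at 9.
934 hashes to 5; 5,6,9 taken => place at 1.
630 hashes to 9; 9 taken => place at 10.
948 hashes to 12; 12 taken => place at 0.
Table: [948, 934, —, —, —, 557, 999, —, —, 24, 630, —, 532]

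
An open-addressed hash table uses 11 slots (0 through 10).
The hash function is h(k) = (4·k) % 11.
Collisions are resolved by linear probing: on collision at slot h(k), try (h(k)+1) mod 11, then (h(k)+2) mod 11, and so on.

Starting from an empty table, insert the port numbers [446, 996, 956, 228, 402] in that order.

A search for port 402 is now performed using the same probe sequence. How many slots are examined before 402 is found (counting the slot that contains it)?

3

446: h=2 → slot 2
996: h=2, probe 2,3 → slot 3
956: h=7 → slot 7
228: h=10 → slot 10
402: h=2, probe 2,3,4 → slot 4
Table: [—, —, 446, 996, 402, —, —, 956, —, —, 228]
Lookup 402: h=2, probe 2,3,4 → found at 4.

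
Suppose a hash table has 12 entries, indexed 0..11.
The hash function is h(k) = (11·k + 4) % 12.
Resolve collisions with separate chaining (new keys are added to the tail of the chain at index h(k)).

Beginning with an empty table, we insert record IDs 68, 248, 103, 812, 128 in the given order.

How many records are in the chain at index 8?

4

Insert 68: h=8, bucket 8 empty → new chain.
Insert 248: h=8, bucket 8 nonempty → append to chain.
Insert 103: h=9, bucket 9 empty → new chain.
Insert 812: h=8, bucket 8 nonempty → append to chain.
Insert 128: h=8, bucket 8 nonempty → append to chain.
Final buckets:
0: _
1: _
2: _
3: _
4: _
5: _
6: _
7: _
8: 68 -> 248 -> 812 -> 128
9: 103
10: _
11: _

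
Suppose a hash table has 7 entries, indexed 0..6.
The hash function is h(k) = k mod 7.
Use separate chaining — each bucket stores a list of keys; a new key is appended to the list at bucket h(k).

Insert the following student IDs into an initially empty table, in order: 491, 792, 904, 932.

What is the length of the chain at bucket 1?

4

491 → bucket 1
792 → bucket 1 (collision)
904 → bucket 1 (collision)
932 → bucket 1 (collision)
Final buckets:
0: ∅
1: 491 -> 792 -> 904 -> 932
2: ∅
3: ∅
4: ∅
5: ∅
6: ∅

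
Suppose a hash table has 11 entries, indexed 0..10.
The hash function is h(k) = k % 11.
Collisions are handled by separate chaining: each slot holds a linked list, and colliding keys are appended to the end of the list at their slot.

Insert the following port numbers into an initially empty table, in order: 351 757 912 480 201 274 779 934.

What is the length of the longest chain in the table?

Insert 351: h=10, bucket 10 empty → new chain.
Insert 757: h=9, bucket 9 empty → new chain.
Insert 912: h=10, bucket 10 nonempty → append to chain.
Insert 480: h=7, bucket 7 empty → new chain.
Insert 201: h=3, bucket 3 empty → new chain.
Insert 274: h=10, bucket 10 nonempty → append to chain.
Insert 779: h=9, bucket 9 nonempty → append to chain.
Insert 934: h=10, bucket 10 nonempty → append to chain.
Final buckets:
0: _
1: _
2: _
3: 201
4: _
5: _
6: _
7: 480
8: _
9: 757 -> 779
10: 351 -> 912 -> 274 -> 934

4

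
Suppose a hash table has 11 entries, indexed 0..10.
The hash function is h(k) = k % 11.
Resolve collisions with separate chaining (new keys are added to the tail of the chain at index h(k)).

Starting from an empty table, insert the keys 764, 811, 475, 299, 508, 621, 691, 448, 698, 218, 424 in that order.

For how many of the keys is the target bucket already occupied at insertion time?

764 → bucket 5
811 → bucket 8
475 → bucket 2
299 → bucket 2 (collision)
508 → bucket 2 (collision)
621 → bucket 5 (collision)
691 → bucket 9
448 → bucket 8 (collision)
698 → bucket 5 (collision)
218 → bucket 9 (collision)
424 → bucket 6
Final buckets:
0: —
1: —
2: 475 -> 299 -> 508
3: —
4: —
5: 764 -> 621 -> 698
6: 424
7: —
8: 811 -> 448
9: 691 -> 218
10: —

6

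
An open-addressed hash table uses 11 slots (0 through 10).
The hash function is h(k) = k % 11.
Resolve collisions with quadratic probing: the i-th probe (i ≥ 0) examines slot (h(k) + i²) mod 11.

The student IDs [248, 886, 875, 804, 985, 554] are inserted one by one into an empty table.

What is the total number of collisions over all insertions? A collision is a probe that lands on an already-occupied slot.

7

Insert 248: h=6, slot 6 empty => index 6.
Insert 886: h=6, slot 6 occupied => index 7.
Insert 875: h=6, slots 6,7 occupied => index 10.
Insert 804: h=1, slot 1 empty => index 1.
Insert 985: h=6, slots 6,7,10 occupied => index 4.
Insert 554: h=4, slot 4 occupied => index 5.
Table: [., 804, ., ., 985, 554, 248, 886, ., ., 875]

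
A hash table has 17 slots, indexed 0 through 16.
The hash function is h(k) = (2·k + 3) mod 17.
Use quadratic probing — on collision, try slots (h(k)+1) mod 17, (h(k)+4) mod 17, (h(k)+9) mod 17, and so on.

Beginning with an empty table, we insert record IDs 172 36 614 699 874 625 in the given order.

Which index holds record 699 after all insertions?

16

172 hashes to 7; slot 7 is free => place at 7.
36 hashes to 7; 7 taken => place at 8.
614 hashes to 7; 7,8 taken => place at 11.
699 hashes to 7; 7,8,11 taken => place at 16.
874 hashes to 0; slot 0 is free => place at 0.
625 hashes to 12; slot 12 is free => place at 12.
Table: [874, —, —, —, —, —, —, 172, 36, —, —, 614, 625, —, —, —, 699]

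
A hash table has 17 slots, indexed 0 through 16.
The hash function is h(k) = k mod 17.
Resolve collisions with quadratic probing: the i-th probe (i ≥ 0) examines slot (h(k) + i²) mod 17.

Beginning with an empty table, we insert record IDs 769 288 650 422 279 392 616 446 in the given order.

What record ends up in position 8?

616

769: h=4 => slot 4
288: h=16 => slot 16
650: h=4, probe 4,5 => slot 5
422: h=14 => slot 14
279: h=7 => slot 7
392: h=1 => slot 1
616: h=4, probe 4,5,8 => slot 8
446: h=4, probe 4,5,8,13 => slot 13
Table: [∅, 392, ∅, ∅, 769, 650, ∅, 279, 616, ∅, ∅, ∅, ∅, 446, 422, ∅, 288]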